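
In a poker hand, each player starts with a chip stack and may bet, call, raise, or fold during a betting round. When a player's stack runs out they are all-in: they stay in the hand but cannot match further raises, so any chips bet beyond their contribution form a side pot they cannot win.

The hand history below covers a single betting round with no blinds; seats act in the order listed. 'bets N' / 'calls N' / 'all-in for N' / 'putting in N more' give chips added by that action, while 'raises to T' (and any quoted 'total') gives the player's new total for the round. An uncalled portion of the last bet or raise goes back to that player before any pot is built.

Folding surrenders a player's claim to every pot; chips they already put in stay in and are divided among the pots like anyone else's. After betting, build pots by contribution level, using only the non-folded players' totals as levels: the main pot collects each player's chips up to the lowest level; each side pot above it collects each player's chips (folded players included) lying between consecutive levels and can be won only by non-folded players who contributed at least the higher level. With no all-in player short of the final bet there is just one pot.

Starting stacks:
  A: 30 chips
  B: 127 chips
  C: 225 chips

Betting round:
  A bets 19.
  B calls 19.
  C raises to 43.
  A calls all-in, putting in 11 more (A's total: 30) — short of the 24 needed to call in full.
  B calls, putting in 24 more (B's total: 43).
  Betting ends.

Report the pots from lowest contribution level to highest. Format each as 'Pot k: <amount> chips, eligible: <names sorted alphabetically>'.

Pot 1: 90 chips, eligible: A, B, C
Pot 2: 26 chips, eligible: B, C

Derivation:
Contributions: A=30, B=43, C=43
Pot levels (distinct totals of non-folded players): 30, 43
Layer 1-30: 30 each from A, B, C = 30*3 = 90 chips; eligible A, B, C
Layer 31-43: 13 each from B, C = 13*2 = 26 chips; eligible B, C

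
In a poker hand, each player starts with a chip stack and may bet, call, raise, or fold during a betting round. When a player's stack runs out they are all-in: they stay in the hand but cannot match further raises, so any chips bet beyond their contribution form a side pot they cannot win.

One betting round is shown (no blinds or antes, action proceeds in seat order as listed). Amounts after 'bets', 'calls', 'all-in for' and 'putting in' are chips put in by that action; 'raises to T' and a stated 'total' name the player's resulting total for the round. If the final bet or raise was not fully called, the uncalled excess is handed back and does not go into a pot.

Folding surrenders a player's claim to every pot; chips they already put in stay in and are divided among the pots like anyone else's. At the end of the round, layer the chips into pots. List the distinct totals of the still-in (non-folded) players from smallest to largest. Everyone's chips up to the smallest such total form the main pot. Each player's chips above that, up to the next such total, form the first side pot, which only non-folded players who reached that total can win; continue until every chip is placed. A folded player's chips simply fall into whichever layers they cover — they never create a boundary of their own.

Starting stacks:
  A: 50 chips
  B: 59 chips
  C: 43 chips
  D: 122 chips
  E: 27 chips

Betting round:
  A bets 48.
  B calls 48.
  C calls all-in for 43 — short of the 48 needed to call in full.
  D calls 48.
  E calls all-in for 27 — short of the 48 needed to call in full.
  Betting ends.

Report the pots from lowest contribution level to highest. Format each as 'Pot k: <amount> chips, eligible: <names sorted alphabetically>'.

Contributions: A=48, B=48, C=43, D=48, E=27
Pot levels (distinct totals of non-folded players): 27, 43, 48
Layer 1-27: 27 each from A, B, C, D, E = 27*5 = 135 chips; eligible A, B, C, D, E
Layer 28-43: 16 each from A, B, C, D = 16*4 = 64 chips; eligible A, B, C, D
Layer 44-48: 5 each from A, B, D = 5*3 = 15 chips; eligible A, B, D

Pot 1: 135 chips, eligible: A, B, C, D, E
Pot 2: 64 chips, eligible: A, B, C, D
Pot 3: 15 chips, eligible: A, B, D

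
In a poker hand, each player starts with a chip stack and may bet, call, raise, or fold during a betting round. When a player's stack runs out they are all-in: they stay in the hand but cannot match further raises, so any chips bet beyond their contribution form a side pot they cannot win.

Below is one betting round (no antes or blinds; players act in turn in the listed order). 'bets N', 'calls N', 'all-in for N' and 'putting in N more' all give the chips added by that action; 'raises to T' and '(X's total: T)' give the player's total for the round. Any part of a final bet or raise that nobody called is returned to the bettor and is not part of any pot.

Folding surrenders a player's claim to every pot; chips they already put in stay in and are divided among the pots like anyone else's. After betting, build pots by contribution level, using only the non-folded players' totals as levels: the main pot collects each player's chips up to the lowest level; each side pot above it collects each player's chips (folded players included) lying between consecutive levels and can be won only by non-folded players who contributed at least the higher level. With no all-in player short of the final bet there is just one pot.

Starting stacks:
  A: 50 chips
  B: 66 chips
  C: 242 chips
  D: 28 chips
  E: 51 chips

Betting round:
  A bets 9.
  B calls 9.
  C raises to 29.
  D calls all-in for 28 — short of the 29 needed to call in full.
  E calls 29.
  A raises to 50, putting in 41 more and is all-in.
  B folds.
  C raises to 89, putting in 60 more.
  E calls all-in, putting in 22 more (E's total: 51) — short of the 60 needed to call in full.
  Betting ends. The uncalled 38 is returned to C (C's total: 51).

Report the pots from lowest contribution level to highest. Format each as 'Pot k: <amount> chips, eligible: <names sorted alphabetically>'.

Contributions (after 38 returned to C): A=50, B=9, C=51, D=28, E=51
Folded: B
Pot levels (distinct totals of non-folded players): 28, 50, 51
Layer 1-28: A 28 + B 9 + C 28 + D 28 + E 28 = 121 chips; eligible A, C, D, E
Layer 29-50: 22 each from A, C, E = 22*3 = 66 chips; eligible A, C, E
Layer 51-51: 1 each from C, E = 1*2 = 2 chips; eligible C, E

Pot 1: 121 chips, eligible: A, C, D, E
Pot 2: 66 chips, eligible: A, C, E
Pot 3: 2 chips, eligible: C, E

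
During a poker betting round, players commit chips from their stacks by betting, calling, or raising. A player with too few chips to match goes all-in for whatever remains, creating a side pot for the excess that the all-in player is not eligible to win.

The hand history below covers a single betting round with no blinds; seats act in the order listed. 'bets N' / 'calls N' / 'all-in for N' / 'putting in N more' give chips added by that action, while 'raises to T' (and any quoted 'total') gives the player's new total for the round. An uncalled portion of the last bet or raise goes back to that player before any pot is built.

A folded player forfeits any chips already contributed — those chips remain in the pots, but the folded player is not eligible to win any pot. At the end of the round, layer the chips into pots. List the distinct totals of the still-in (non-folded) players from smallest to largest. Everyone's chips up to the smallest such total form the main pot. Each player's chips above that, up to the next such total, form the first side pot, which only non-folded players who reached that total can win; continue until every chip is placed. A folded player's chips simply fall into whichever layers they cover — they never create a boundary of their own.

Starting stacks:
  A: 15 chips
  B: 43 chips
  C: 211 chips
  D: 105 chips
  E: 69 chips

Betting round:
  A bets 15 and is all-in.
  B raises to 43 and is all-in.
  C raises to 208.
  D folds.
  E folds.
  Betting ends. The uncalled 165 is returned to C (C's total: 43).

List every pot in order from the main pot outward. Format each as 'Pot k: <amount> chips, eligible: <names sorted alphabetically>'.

Contributions (after 165 returned to C): A=15, B=43, C=43
Folded: D, E
Pot levels (distinct totals of non-folded players): 15, 43
Layer 1-15: 15 each from A, B, C = 15*3 = 45 chips; eligible A, B, C
Layer 16-43: 28 each from B, C = 28*2 = 56 chips; eligible B, C

Pot 1: 45 chips, eligible: A, B, C
Pot 2: 56 chips, eligible: B, C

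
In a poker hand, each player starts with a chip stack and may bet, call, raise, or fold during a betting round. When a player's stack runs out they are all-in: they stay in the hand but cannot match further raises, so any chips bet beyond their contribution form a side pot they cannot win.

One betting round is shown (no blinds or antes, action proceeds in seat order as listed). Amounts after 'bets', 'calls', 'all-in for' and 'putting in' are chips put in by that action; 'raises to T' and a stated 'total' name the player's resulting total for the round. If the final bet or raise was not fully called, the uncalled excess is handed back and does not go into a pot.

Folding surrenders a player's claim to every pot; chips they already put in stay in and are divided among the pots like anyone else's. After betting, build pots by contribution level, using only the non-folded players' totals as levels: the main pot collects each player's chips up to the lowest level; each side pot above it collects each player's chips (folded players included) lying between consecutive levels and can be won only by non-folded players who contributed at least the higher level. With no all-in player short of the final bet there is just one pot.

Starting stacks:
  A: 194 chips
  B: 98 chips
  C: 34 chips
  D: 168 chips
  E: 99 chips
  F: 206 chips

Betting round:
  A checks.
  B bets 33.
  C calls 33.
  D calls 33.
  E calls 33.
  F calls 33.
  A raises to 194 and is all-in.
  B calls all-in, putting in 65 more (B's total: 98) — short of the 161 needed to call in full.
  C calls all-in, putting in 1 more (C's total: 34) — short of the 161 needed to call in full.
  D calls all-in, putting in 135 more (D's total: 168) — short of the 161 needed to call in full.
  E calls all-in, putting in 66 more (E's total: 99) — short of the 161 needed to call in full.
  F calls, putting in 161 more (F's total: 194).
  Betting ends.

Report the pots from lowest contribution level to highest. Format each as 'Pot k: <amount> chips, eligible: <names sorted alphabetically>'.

Pot 1: 204 chips, eligible: A, B, C, D, E, F
Pot 2: 320 chips, eligible: A, B, D, E, F
Pot 3: 4 chips, eligible: A, D, E, F
Pot 4: 207 chips, eligible: A, D, F
Pot 5: 52 chips, eligible: A, F

Derivation:
Contributions: A=194, B=98, C=34, D=168, E=99, F=194
Pot levels (distinct totals of non-folded players): 34, 98, 99, 168, 194
Layer 1-34: 34 each from A, B, C, D, E, F = 34*6 = 204 chips; eligible A, B, C, D, E, F
Layer 35-98: 64 each from A, B, D, E, F = 64*5 = 320 chips; eligible A, B, D, E, F
Layer 99-99: 1 each from A, D, E, F = 1*4 = 4 chips; eligible A, D, E, F
Layer 100-168: 69 each from A, D, F = 69*3 = 207 chips; eligible A, D, F
Layer 169-194: 26 each from A, F = 26*2 = 52 chips; eligible A, F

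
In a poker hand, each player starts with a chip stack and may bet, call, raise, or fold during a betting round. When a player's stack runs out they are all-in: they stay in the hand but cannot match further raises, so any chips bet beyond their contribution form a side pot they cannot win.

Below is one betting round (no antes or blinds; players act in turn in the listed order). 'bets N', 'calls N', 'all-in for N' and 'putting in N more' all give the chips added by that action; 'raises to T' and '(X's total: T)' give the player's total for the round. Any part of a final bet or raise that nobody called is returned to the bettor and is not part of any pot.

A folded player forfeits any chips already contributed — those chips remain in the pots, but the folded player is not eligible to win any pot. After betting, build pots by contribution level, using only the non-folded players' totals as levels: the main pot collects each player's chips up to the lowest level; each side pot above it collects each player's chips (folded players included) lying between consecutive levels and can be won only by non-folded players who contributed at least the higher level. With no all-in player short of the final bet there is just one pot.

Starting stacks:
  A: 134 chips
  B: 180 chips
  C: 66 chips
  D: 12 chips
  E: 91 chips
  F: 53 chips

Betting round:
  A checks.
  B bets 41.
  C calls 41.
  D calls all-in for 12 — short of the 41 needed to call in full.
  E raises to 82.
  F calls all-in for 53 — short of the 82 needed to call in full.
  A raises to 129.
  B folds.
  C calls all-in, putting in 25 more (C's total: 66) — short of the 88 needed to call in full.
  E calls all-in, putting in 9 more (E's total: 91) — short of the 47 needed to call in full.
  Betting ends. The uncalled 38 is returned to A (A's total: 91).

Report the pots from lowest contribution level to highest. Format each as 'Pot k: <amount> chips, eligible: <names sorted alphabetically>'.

Pot 1: 72 chips, eligible: A, C, D, E, F
Pot 2: 193 chips, eligible: A, C, E, F
Pot 3: 39 chips, eligible: A, C, E
Pot 4: 50 chips, eligible: A, E

Derivation:
Contributions (after 38 returned to A): A=91, B=41, C=66, D=12, E=91, F=53
Folded: B
Pot levels (distinct totals of non-folded players): 12, 53, 66, 91
Layer 1-12: 12 each from A, B, C, D, E, F = 12*6 = 72 chips; eligible A, C, D, E, F
Layer 13-53: A 41 + B 29 + C 41 + E 41 + F 41 = 193 chips; eligible A, C, E, F
Layer 54-66: 13 each from A, C, E = 13*3 = 39 chips; eligible A, C, E
Layer 67-91: 25 each from A, E = 25*2 = 50 chips; eligible A, E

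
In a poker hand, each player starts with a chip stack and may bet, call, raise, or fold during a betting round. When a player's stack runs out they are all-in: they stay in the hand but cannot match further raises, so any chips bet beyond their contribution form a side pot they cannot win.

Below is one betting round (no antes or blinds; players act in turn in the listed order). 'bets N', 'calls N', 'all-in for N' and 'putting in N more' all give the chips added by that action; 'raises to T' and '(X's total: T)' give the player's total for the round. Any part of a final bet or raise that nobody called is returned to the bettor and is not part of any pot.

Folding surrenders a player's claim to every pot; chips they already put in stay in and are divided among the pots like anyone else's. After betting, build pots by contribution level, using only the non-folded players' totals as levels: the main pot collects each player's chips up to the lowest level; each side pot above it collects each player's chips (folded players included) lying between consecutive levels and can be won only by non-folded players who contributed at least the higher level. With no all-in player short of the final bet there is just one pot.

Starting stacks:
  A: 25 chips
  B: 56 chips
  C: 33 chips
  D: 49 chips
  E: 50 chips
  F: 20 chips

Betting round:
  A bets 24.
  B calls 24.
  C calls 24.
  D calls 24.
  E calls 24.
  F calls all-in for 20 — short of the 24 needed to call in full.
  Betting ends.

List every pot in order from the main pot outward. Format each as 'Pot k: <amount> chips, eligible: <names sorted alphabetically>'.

Contributions: A=24, B=24, C=24, D=24, E=24, F=20
Pot levels (distinct totals of non-folded players): 20, 24
Layer 1-20: 20 each from A, B, C, D, E, F = 20*6 = 120 chips; eligible A, B, C, D, E, F
Layer 21-24: 4 each from A, B, C, D, E = 4*5 = 20 chips; eligible A, B, C, D, E

Pot 1: 120 chips, eligible: A, B, C, D, E, F
Pot 2: 20 chips, eligible: A, B, C, D, E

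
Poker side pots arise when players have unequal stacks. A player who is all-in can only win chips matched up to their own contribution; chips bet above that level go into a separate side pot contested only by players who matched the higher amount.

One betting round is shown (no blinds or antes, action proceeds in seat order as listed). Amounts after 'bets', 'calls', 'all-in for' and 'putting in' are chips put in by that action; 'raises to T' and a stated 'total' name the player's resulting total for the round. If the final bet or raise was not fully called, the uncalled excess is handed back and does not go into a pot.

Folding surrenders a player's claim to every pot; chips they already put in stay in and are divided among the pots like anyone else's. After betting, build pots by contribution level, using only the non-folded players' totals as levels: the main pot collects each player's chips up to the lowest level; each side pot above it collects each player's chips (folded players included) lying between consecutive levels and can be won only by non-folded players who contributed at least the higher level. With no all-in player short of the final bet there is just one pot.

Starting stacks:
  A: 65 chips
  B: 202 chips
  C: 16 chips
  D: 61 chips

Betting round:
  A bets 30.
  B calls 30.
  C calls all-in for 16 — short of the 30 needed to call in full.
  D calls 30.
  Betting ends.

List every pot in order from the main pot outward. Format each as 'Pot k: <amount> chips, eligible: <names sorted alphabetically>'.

Pot 1: 64 chips, eligible: A, B, C, D
Pot 2: 42 chips, eligible: A, B, D

Derivation:
Contributions: A=30, B=30, C=16, D=30
Pot levels (distinct totals of non-folded players): 16, 30
Layer 1-16: 16 each from A, B, C, D = 16*4 = 64 chips; eligible A, B, C, D
Layer 17-30: 14 each from A, B, D = 14*3 = 42 chips; eligible A, B, D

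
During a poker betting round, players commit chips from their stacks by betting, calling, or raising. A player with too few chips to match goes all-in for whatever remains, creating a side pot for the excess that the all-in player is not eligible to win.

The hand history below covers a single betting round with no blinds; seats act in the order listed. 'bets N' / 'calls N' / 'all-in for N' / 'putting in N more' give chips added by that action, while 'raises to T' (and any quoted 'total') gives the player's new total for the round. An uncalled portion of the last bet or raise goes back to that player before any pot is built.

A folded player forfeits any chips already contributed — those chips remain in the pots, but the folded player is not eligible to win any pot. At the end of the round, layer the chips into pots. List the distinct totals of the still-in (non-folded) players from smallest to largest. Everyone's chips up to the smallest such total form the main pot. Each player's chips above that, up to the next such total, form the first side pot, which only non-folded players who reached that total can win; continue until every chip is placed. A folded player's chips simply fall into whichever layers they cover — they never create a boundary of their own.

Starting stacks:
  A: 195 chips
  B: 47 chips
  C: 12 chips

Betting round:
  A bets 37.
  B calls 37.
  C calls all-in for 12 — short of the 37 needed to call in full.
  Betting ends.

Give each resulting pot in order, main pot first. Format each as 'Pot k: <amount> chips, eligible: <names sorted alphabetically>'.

Pot 1: 36 chips, eligible: A, B, C
Pot 2: 50 chips, eligible: A, B

Derivation:
Contributions: A=37, B=37, C=12
Pot levels (distinct totals of non-folded players): 12, 37
Layer 1-12: 12 each from A, B, C = 12*3 = 36 chips; eligible A, B, C
Layer 13-37: 25 each from A, B = 25*2 = 50 chips; eligible A, B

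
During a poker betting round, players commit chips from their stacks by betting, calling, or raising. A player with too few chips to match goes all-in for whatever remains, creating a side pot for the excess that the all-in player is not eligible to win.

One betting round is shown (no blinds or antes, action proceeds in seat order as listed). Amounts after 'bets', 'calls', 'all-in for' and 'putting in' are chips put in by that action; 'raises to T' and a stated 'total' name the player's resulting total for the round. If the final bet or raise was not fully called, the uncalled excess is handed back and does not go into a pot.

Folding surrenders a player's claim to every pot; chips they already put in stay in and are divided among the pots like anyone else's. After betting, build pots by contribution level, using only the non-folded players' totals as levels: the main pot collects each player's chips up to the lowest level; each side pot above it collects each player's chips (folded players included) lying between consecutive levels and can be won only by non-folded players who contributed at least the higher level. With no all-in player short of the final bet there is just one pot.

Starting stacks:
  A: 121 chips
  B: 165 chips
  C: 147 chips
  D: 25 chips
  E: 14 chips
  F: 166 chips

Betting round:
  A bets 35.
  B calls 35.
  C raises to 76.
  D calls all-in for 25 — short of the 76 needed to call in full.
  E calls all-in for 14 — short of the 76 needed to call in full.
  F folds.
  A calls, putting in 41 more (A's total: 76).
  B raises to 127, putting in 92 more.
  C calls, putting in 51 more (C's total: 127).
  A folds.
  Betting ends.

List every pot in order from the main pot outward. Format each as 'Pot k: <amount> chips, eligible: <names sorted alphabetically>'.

Pot 1: 70 chips, eligible: B, C, D, E
Pot 2: 44 chips, eligible: B, C, D
Pot 3: 255 chips, eligible: B, C

Derivation:
Contributions: A=76, B=127, C=127, D=25, E=14
Folded: A, F
Pot levels (distinct totals of non-folded players): 14, 25, 127
Layer 1-14: 14 each from A, B, C, D, E = 14*5 = 70 chips; eligible B, C, D, E
Layer 15-25: 11 each from A, B, C, D = 11*4 = 44 chips; eligible B, C, D
Layer 26-127: A 51 + B 102 + C 102 = 255 chips; eligible B, C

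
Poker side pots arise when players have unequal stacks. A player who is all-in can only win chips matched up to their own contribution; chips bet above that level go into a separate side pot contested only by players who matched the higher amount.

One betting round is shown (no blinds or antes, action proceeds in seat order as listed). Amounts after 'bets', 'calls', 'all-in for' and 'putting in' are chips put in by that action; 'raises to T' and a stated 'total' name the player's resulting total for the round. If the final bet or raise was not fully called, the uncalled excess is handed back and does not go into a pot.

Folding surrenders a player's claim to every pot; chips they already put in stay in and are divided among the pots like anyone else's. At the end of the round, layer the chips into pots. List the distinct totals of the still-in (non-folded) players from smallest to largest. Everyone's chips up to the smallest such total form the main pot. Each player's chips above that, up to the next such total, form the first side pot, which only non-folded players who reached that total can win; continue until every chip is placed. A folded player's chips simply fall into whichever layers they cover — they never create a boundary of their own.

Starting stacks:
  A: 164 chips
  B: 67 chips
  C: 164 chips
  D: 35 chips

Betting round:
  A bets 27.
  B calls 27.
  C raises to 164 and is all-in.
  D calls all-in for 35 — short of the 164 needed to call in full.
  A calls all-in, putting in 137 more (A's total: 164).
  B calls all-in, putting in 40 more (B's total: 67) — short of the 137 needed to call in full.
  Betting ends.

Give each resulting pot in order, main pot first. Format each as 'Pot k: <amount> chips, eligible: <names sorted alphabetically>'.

Contributions: A=164, B=67, C=164, D=35
Pot levels (distinct totals of non-folded players): 35, 67, 164
Layer 1-35: 35 each from A, B, C, D = 35*4 = 140 chips; eligible A, B, C, D
Layer 36-67: 32 each from A, B, C = 32*3 = 96 chips; eligible A, B, C
Layer 68-164: 97 each from A, C = 97*2 = 194 chips; eligible A, C

Pot 1: 140 chips, eligible: A, B, C, D
Pot 2: 96 chips, eligible: A, B, C
Pot 3: 194 chips, eligible: A, C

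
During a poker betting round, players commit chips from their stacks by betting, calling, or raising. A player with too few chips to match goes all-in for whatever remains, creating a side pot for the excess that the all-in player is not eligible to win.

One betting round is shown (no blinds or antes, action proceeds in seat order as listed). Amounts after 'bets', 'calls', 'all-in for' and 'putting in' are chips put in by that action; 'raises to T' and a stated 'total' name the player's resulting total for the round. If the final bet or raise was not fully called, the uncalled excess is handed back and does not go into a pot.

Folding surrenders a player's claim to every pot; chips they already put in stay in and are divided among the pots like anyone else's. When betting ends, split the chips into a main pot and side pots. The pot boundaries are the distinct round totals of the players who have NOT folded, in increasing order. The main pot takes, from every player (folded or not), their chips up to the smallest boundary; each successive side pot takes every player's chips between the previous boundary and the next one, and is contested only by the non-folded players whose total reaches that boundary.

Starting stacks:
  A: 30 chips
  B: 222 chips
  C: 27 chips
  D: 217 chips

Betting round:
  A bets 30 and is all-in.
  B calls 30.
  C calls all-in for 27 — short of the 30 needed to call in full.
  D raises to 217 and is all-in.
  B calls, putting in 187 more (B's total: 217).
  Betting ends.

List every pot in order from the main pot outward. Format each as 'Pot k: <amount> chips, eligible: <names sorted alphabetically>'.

Pot 1: 108 chips, eligible: A, B, C, D
Pot 2: 9 chips, eligible: A, B, D
Pot 3: 374 chips, eligible: B, D

Derivation:
Contributions: A=30, B=217, C=27, D=217
Pot levels (distinct totals of non-folded players): 27, 30, 217
Layer 1-27: 27 each from A, B, C, D = 27*4 = 108 chips; eligible A, B, C, D
Layer 28-30: 3 each from A, B, D = 3*3 = 9 chips; eligible A, B, D
Layer 31-217: 187 each from B, D = 187*2 = 374 chips; eligible B, D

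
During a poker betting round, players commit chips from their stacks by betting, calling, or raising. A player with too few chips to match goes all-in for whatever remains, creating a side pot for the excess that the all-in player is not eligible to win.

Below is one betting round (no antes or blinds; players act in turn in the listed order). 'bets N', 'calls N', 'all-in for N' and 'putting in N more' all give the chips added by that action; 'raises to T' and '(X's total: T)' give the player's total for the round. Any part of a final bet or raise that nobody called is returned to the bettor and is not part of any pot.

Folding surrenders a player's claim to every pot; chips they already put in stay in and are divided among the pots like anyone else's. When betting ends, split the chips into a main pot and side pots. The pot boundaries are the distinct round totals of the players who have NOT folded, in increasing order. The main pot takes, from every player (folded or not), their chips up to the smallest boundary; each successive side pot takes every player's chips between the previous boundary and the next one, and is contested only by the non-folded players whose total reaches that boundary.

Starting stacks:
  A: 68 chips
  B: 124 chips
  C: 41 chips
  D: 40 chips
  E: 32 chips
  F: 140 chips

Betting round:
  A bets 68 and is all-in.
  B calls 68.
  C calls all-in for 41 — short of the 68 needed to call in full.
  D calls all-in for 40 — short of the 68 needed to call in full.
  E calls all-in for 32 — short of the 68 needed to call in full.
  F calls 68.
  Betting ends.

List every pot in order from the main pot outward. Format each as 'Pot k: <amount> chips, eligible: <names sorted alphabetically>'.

Contributions: A=68, B=68, C=41, D=40, E=32, F=68
Pot levels (distinct totals of non-folded players): 32, 40, 41, 68
Layer 1-32: 32 each from A, B, C, D, E, F = 32*6 = 192 chips; eligible A, B, C, D, E, F
Layer 33-40: 8 each from A, B, C, D, F = 8*5 = 40 chips; eligible A, B, C, D, F
Layer 41-41: 1 each from A, B, C, F = 1*4 = 4 chips; eligible A, B, C, F
Layer 42-68: 27 each from A, B, F = 27*3 = 81 chips; eligible A, B, F

Pot 1: 192 chips, eligible: A, B, C, D, E, F
Pot 2: 40 chips, eligible: A, B, C, D, F
Pot 3: 4 chips, eligible: A, B, C, F
Pot 4: 81 chips, eligible: A, B, F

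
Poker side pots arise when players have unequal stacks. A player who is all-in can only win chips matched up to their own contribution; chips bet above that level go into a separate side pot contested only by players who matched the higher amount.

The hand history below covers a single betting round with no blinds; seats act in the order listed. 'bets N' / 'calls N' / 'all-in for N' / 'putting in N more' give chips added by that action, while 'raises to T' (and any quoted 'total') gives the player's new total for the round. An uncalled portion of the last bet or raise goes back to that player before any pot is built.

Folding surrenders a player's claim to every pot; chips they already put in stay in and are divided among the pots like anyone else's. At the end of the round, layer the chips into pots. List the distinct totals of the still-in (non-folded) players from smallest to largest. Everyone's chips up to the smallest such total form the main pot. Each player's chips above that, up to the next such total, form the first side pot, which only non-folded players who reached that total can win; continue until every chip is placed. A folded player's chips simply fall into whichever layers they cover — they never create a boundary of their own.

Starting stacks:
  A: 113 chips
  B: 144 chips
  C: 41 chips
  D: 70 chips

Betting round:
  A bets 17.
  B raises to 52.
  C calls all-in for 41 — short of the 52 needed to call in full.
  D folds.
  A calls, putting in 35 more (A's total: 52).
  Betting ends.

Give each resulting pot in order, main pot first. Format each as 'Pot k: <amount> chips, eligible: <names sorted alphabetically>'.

Pot 1: 123 chips, eligible: A, B, C
Pot 2: 22 chips, eligible: A, B

Derivation:
Contributions: A=52, B=52, C=41
Folded: D
Pot levels (distinct totals of non-folded players): 41, 52
Layer 1-41: 41 each from A, B, C = 41*3 = 123 chips; eligible A, B, C
Layer 42-52: 11 each from A, B = 11*2 = 22 chips; eligible A, B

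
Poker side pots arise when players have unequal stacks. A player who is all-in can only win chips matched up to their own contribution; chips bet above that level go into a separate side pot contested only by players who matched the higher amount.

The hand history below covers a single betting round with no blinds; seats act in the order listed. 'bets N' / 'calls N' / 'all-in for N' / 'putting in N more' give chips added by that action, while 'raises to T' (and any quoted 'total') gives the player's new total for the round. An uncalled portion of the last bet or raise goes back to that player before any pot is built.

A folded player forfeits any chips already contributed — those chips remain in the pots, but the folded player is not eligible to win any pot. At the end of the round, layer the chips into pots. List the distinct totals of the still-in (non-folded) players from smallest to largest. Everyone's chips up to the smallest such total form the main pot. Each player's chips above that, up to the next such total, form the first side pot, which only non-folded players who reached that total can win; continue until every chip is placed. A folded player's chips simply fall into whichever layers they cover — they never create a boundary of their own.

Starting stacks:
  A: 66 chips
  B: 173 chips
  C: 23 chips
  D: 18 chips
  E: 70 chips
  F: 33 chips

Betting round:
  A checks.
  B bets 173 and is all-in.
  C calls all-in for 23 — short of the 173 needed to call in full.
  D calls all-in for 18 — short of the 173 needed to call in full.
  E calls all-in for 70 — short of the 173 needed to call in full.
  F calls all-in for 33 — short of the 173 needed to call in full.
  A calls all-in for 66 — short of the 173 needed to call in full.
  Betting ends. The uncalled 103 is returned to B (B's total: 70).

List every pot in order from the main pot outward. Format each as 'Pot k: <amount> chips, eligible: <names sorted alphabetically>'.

Pot 1: 108 chips, eligible: A, B, C, D, E, F
Pot 2: 25 chips, eligible: A, B, C, E, F
Pot 3: 40 chips, eligible: A, B, E, F
Pot 4: 99 chips, eligible: A, B, E
Pot 5: 8 chips, eligible: B, E

Derivation:
Contributions (after 103 returned to B): A=66, B=70, C=23, D=18, E=70, F=33
Pot levels (distinct totals of non-folded players): 18, 23, 33, 66, 70
Layer 1-18: 18 each from A, B, C, D, E, F = 18*6 = 108 chips; eligible A, B, C, D, E, F
Layer 19-23: 5 each from A, B, C, E, F = 5*5 = 25 chips; eligible A, B, C, E, F
Layer 24-33: 10 each from A, B, E, F = 10*4 = 40 chips; eligible A, B, E, F
Layer 34-66: 33 each from A, B, E = 33*3 = 99 chips; eligible A, B, E
Layer 67-70: 4 each from B, E = 4*2 = 8 chips; eligible B, E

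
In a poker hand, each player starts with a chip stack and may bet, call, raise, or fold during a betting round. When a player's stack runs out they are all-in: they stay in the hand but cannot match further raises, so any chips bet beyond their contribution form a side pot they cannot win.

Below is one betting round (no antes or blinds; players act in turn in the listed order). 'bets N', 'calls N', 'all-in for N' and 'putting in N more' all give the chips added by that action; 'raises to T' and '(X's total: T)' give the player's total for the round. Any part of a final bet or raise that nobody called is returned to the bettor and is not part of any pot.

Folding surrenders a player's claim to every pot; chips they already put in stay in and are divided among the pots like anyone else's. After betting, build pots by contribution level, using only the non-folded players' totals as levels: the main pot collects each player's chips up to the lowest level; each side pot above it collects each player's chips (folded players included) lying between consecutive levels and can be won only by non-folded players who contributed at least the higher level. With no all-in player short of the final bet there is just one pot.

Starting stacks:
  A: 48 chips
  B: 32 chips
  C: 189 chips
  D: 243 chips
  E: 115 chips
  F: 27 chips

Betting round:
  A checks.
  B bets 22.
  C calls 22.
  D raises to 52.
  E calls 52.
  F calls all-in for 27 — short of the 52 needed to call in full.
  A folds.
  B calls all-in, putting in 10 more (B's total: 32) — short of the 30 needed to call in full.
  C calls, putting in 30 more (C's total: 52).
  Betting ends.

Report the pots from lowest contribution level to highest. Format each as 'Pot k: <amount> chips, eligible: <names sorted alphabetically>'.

Contributions: B=32, C=52, D=52, E=52, F=27
Folded: A
Pot levels (distinct totals of non-folded players): 27, 32, 52
Layer 1-27: 27 each from B, C, D, E, F = 27*5 = 135 chips; eligible B, C, D, E, F
Layer 28-32: 5 each from B, C, D, E = 5*4 = 20 chips; eligible B, C, D, E
Layer 33-52: 20 each from C, D, E = 20*3 = 60 chips; eligible C, D, E

Pot 1: 135 chips, eligible: B, C, D, E, F
Pot 2: 20 chips, eligible: B, C, D, E
Pot 3: 60 chips, eligible: C, D, E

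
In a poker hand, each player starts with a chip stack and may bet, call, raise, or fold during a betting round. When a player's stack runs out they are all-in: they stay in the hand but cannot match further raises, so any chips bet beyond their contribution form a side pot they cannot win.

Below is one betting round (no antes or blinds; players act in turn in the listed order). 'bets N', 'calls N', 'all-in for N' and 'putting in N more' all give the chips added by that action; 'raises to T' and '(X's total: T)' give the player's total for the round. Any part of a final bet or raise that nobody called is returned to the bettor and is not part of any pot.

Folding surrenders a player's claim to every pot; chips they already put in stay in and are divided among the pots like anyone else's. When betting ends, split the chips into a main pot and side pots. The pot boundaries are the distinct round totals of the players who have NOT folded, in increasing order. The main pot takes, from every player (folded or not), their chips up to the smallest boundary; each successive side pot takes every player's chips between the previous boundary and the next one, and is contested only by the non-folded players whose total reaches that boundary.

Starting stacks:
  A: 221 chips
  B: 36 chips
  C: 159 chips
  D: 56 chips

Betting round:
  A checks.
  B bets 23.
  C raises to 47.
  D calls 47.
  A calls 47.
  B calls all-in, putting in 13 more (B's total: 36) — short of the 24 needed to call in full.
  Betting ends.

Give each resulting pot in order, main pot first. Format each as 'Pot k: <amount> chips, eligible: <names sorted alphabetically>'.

Pot 1: 144 chips, eligible: A, B, C, D
Pot 2: 33 chips, eligible: A, C, D

Derivation:
Contributions: A=47, B=36, C=47, D=47
Pot levels (distinct totals of non-folded players): 36, 47
Layer 1-36: 36 each from A, B, C, D = 36*4 = 144 chips; eligible A, B, C, D
Layer 37-47: 11 each from A, C, D = 11*3 = 33 chips; eligible A, C, D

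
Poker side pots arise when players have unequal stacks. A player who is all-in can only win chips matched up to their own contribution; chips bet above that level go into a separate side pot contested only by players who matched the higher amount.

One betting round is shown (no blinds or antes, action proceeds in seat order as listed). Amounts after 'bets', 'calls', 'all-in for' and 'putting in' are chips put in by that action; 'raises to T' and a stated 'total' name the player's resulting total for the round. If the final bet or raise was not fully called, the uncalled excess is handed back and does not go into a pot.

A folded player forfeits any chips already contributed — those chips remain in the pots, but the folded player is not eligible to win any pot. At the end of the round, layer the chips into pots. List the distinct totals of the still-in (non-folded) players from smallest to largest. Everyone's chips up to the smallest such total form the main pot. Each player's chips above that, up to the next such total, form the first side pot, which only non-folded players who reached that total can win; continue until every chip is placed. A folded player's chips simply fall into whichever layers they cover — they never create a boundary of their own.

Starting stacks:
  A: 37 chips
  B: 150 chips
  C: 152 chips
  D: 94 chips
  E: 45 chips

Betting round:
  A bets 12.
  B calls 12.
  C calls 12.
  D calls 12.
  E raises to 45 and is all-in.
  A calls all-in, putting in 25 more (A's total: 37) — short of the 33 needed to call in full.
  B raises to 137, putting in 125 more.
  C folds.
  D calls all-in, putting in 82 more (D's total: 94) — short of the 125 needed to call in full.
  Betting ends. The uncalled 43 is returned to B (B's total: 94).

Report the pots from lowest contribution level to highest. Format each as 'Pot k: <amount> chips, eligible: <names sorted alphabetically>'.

Pot 1: 160 chips, eligible: A, B, D, E
Pot 2: 24 chips, eligible: B, D, E
Pot 3: 98 chips, eligible: B, D

Derivation:
Contributions (after 43 returned to B): A=37, B=94, C=12, D=94, E=45
Folded: C
Pot levels (distinct totals of non-folded players): 37, 45, 94
Layer 1-37: A 37 + B 37 + C 12 + D 37 + E 37 = 160 chips; eligible A, B, D, E
Layer 38-45: 8 each from B, D, E = 8*3 = 24 chips; eligible B, D, E
Layer 46-94: 49 each from B, D = 49*2 = 98 chips; eligible B, D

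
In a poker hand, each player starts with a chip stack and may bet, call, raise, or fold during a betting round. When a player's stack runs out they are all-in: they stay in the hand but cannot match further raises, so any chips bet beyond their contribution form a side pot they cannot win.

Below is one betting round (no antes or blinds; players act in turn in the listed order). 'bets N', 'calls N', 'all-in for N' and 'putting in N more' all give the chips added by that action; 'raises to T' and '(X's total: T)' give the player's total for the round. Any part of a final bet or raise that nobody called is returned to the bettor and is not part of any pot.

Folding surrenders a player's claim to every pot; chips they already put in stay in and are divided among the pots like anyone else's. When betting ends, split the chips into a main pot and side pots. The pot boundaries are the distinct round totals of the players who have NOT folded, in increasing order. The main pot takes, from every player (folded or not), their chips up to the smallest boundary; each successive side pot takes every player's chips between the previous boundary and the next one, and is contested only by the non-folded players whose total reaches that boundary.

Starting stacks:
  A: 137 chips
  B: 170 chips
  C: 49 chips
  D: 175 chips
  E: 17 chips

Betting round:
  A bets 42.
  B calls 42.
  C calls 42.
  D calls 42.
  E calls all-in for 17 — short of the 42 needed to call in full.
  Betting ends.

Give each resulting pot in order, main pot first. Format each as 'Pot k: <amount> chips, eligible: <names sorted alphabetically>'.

Pot 1: 85 chips, eligible: A, B, C, D, E
Pot 2: 100 chips, eligible: A, B, C, D

Derivation:
Contributions: A=42, B=42, C=42, D=42, E=17
Pot levels (distinct totals of non-folded players): 17, 42
Layer 1-17: 17 each from A, B, C, D, E = 17*5 = 85 chips; eligible A, B, C, D, E
Layer 18-42: 25 each from A, B, C, D = 25*4 = 100 chips; eligible A, B, C, D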